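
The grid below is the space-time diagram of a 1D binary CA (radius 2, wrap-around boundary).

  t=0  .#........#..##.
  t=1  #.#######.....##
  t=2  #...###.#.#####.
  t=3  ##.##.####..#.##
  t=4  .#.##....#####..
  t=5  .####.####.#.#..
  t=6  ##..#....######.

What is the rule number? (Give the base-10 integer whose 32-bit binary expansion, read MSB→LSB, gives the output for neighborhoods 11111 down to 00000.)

  [31] ##### => #  t=1,i=4
  [30] ####. => .  t=1,i=7
  [29] ###.# => #  t=1,i=0
  [28] ###.. => #  t=1,i=8
  [27] ##.## => .  t=1,i=1
  [26] ##.#. => #  t=2,i=7
  [25] ##..# => #  t=0,i=15
  [24] ##... => .  t=1,i=9
  [23] #.### => .  t=1,i=2
  [22] #.##. => #  t=3,i=3
  [21] #.#.# => #  t=2,i=8
  [20] #.#.. => #  t=2,i=0
  [19] #..## => .  t=0,i=12
  [18] #..#. => #  t=0,i=0
  [17] #...# => .  t=2,i=2
  [16] #.... => #  t=0,i=3
  [15] .#### => .  t=1,i=3
  [14] .###. => .  t=1,i=15
  [13] .##.# => #  t=3,i=4
  [12] .##.. => #  t=0,i=14
  [11] .#.## => #  t=2,i=9
  [10] .#.#. => #  t=5,i=12
  [9] .#..# => .  t=0,i=11
  [8] .#... => #  t=0,i=2
  [7] ..### => #  t=1,i=14
  [6] ..##. => .  t=0,i=13
  [5] ..#.# => #  t=3,i=12
  [4] ..#.. => .  t=0,i=1
  [3] ...## => #  t=1,i=13
  [2] ...#. => .  t=0,i=9
  [1] ....# => #  t=0,i=8
  [0] ..... => #  t=0,i=4
  bits 10110110011101010011110110101011 = 3061136811

3061136811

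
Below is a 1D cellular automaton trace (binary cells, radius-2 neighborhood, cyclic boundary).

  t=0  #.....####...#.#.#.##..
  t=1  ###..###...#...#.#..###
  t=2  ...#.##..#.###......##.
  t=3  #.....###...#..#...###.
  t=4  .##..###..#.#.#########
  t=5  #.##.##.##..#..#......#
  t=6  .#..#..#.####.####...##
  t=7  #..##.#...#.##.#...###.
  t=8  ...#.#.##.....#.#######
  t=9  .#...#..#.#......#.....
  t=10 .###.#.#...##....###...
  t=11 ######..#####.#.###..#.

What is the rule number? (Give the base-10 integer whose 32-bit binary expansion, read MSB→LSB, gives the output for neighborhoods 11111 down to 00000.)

  [31] ##### => .  t=1,i=0
  [30] ####. => .  t=0,i=8
  [29] ###.# => #  t=3,i=21
  [28] ###.. => .  t=0,i=9
  [27] ##.## => #  t=4,i=0
  [26] ##.#. => #  t=3,i=22
  [25] ##..# => #  t=0,i=21
  [24] ##... => .  t=0,i=10
  [23] #.### => .  t=2,i=11
  [22] #.##. => .  t=0,i=19
  [21] #.#.# => #  t=0,i=15
  [20] #.#.. => .  t=1,i=17
  [19] #..## => .  t=1,i=4
  [18] #..#. => #  t=0,i=22
  [17] #...# => #  t=0,i=11
  [16] #.... => #  t=0,i=2
  [15] .#### => #  t=0,i=7
  [14] .###. => #  t=1,i=6
  [13] .##.# => .  t=5,i=0
  [12] .##.. => #  t=0,i=20
  [11] .#.## => .  t=0,i=18
  [10] .#.#. => .  t=0,i=14
  [9] .#..# => .  t=1,i=18
  [8] .#... => #  t=0,i=1
  [7] ..### => #  t=0,i=6
  [6] ..##. => #  t=2,i=20
  [5] ..#.# => .  t=0,i=13
  [4] ..#.. => #  t=0,i=0
  [3] ...## => #  t=0,i=5
  [2] ...#. => .  t=0,i=12
  [1] ....# => .  t=0,i=4
  [0] ..... => .  t=0,i=3
  bits 00101110001001111101000111011000 = 774361560

774361560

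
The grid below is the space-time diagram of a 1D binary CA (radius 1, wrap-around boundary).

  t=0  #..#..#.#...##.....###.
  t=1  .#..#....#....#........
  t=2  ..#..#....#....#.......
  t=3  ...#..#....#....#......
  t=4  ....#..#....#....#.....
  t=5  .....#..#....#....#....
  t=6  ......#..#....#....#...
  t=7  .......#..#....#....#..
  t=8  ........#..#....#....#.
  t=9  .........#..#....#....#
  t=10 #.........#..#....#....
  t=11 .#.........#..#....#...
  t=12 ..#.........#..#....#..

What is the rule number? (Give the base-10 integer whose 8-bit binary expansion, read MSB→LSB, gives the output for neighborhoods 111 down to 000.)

  ###|.  b7=0 t=0,i=20
  ##.|.  b6=0 t=0,i=13
  #.#|.  b5=0 t=0,i=7
  #..|#  b4=1 t=0,i=1
  .##|.  b3=0 t=0,i=12
  .#.|.  b2=0 t=0,i=0
  ..#|.  b1=0 t=0,i=2
  ...|.  b0=0 t=0,i=10
  bits 00010000 = 16

16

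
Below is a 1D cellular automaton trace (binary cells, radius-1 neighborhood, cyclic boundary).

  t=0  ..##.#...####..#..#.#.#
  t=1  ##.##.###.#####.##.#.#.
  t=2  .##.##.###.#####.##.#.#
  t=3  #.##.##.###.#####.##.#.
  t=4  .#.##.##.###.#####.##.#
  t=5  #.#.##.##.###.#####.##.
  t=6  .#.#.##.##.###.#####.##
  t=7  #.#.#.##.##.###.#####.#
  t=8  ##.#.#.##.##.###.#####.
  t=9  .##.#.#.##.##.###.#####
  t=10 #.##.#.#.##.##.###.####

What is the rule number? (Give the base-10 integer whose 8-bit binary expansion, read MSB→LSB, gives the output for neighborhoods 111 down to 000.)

243

  ###|#  b7=1 t=0,i=10
  ##.|#  b6=1 t=0,i=3
  #.#|#  b5=1 t=0,i=4
  #..|#  b4=1 t=0,i=0
  .##|.  b3=0 t=0,i=2
  .#.|.  b2=0 t=0,i=5
  ..#|#  b1=1 t=0,i=1
  ...|#  b0=1 t=0,i=7
  bits 11110011 = 243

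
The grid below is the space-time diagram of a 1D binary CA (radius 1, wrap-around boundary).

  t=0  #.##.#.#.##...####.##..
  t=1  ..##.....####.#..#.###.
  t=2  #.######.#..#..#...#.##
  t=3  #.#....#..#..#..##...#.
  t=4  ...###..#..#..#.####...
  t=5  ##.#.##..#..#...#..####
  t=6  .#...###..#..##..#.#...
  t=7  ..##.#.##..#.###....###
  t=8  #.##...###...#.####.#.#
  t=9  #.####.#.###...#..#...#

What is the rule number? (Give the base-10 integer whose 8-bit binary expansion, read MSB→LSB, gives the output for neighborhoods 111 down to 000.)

89

  ### -> .   bit 7 = 0  t=0,i=15
  ##. -> #   bit 6 = 1  t=0,i=3
  #.# -> .   bit 5 = 0  t=0,i=1
  #.. -> #   bit 4 = 1  t=0,i=11
  .## -> #   bit 3 = 1  t=0,i=2
  .#. -> .   bit 2 = 0  t=0,i=0
  ..# -> .   bit 1 = 0  t=0,i=13
  ... -> #   bit 0 = 1  t=0,i=12
  bits 01011001 = 89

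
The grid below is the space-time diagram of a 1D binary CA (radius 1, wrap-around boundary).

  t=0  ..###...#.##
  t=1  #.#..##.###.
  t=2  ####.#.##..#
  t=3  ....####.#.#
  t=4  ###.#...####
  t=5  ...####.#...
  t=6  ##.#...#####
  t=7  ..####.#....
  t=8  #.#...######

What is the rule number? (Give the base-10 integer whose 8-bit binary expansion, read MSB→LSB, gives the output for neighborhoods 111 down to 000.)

  ### -> .   bit 7 = 0  t=0,i=3
  ##. -> .   bit 6 = 0  t=0,i=4
  #.# -> #   bit 5 = 1  t=0,i=9
  #.. -> #   bit 4 = 1  t=0,i=0
  .## -> #   bit 3 = 1  t=0,i=2
  .#. -> #   bit 2 = 1  t=0,i=8
  ..# -> .   bit 1 = 0  t=0,i=1
  ... -> #   bit 0 = 1  t=0,i=6
  bits 00111101 = 61

61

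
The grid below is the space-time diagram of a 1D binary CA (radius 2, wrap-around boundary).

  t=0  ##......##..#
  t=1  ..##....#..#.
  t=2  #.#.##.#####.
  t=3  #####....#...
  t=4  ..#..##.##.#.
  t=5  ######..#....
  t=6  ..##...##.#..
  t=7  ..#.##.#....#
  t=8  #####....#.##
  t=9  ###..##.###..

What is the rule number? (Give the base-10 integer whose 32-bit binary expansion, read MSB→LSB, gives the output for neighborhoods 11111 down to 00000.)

  ##### -> #   bit 31 = 1  t=2,i=9
  ####. -> .   bit 30 = 0  t=2,i=10
  ###.# -> .   bit 29 = 0  t=2,i=11
  ###.. -> .   bit 28 = 0  t=0,i=1
  ##.## -> .   bit 27 = 0  t=2,i=6
  ##.#. -> .   bit 26 = 0  t=2,i=12
  ##..# -> .   bit 25 = 0  t=0,i=10
  ##... -> #   bit 24 = 1  t=0,i=2
  #.### -> .   bit 23 = 0  t=2,i=7
  #.##. -> #   bit 22 = 1  t=2,i=4
  #.#.# -> #   bit 21 = 1  t=2,i=0
  #.#.. -> .   bit 20 = 0  t=4,i=11
  #..## -> #   bit 19 = 1  t=0,i=11
  #..#. -> #   bit 18 = 1  t=1,i=10
  #...# -> #   bit 17 = 1  t=1,i=0
  #.... -> #   bit 16 = 1  t=0,i=3
  .#### -> .   bit 15 = 0  t=2,i=8
  .###. -> .   bit 14 = 0  t=0,i=0
  .##.# -> .   bit 13 = 0  t=2,i=5
  .##.. -> .   bit 12 = 0  t=0,i=9
  .#.## -> #   bit 11 = 1  t=2,i=3
  .#.#. -> #   bit 10 = 1  t=2,i=1
  .#..# -> #   bit 9 = 1  t=1,i=9
  .#... -> .   bit 8 = 0  t=1,i=12
  ..### -> .   bit 7 = 0  t=0,i=12
  ..##. -> #   bit 6 = 1  t=0,i=8
  ..#.# -> #   bit 5 = 1  t=7,i=2
  ..#.. -> #   bit 4 = 1  t=1,i=8
  ...## -> .   bit 3 = 0  t=0,i=7
  ...#. -> #   bit 2 = 1  t=1,i=7
  ....# -> .   bit 1 = 0  t=0,i=6
  ..... -> .   bit 0 = 0  t=0,i=4
  bits 10000001011011110000111001110100 = 2171539060

2171539060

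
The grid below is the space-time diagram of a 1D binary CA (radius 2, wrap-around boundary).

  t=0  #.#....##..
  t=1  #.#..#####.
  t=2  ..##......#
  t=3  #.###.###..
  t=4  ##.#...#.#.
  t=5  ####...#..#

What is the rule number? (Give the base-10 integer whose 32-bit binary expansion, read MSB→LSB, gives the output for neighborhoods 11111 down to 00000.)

122714731

  nb #####: next=.  (t=1,i=7, bit31=0)
  nb ####.: next=.  (t=1,i=8, bit30=0)
  nb ###.#: next=.  (t=1,i=9, bit29=0)
  nb ###..: next=.  (t=3,i=8, bit28=0)
  nb ##.##: next=.  (t=3,i=5, bit27=0)
  nb ##.#.: next=#  (t=1,i=10, bit26=1)
  nb ##..#: next=#  (t=0,i=9, bit25=1)
  nb ##...: next=#  (t=2,i=4, bit24=1)
  nb #.###: next=.  (t=3,i=2, bit23=0)
  nb #.##.: next=#  (t=4,i=0, bit22=1)
  nb #.#.#: next=.  (t=1,i=0, bit21=0)
  nb #.#..: next=#  (t=0,i=2, bit20=1)
  nb #..##: next=.  (t=1,i=4, bit19=0)
  nb #..#.: next=.  (t=0,i=10, bit18=0)
  nb #...#: next=.  (t=4,i=5, bit17=0)
  nb #....: next=.  (t=0,i=4, bit16=0)
  nb .####: next=.  (t=1,i=6, bit15=0)
  nb .###.: next=#  (t=3,i=3, bit14=1)
  nb .##.#: next=#  (t=4,i=1, bit13=1)
  nb .##..: next=#  (t=0,i=8, bit12=1)
  nb .#.##: next=#  (t=3,i=1, bit11=1)
  nb .#.#.: next=.  (t=0,i=1, bit10=0)
  nb .#..#: next=#  (t=1,i=3, bit9=1)
  nb .#...: next=.  (t=0,i=3, bit8=0)
  nb ..###: next=.  (t=1,i=5, bit7=0)
  nb ..##.: next=#  (t=0,i=7, bit6=1)
  nb ..#.#: next=#  (t=0,i=0, bit5=1)
  nb ..#..: next=.  (t=2,i=10, bit4=0)
  nb ...##: next=#  (t=0,i=6, bit3=1)
  nb ...#.: next=.  (t=2,i=9, bit2=0)
  nb ....#: next=#  (t=0,i=5, bit1=1)
  nb .....: next=#  (t=2,i=6, bit0=1)
  bits 00000111010100000111101001101011 = 122714731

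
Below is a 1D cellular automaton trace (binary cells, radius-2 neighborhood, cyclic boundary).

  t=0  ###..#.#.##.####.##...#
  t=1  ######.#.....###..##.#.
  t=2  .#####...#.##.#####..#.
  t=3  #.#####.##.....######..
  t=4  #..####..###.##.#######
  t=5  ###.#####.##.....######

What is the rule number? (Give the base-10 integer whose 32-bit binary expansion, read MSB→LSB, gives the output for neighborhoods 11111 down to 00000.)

4079865966

  ##### -> #   bit 31 = 1  t=1,i=2
  ####. -> #   bit 30 = 1  t=0,i=1
  ###.# -> #   bit 29 = 1  t=0,i=15
  ###.. -> #   bit 28 = 1  t=0,i=2
  ##.## -> .   bit 27 = 0  t=0,i=11
  ##.#. -> .   bit 26 = 0  t=1,i=6
  ##..# -> #   bit 25 = 1  t=0,i=3
  ##... -> #   bit 24 = 1  t=0,i=19
  #.### -> .   bit 23 = 0  t=0,i=12
  #.##. -> .   bit 22 = 0  t=0,i=9
  #.#.# -> #   bit 21 = 1  t=0,i=7
  #.#.. -> .   bit 20 = 0  t=1,i=7
  #..## -> #   bit 19 = 1  t=1,i=17
  #..#. -> #   bit 18 = 1  t=0,i=4
  #...# -> .   bit 17 = 0  t=0,i=20
  #.... -> #   bit 16 = 1  t=1,i=9
  .#### -> #   bit 15 = 1  t=0,i=0
  .###. -> #   bit 14 = 1  t=1,i=14
  .##.# -> .   bit 13 = 0  t=0,i=10
  .##.. -> #   bit 12 = 1  t=0,i=18
  .#.## -> .   bit 11 = 0  t=0,i=8
  .#.#. -> .   bit 10 = 0  t=0,i=6
  .#..# -> .   bit 9 = 0  t=2,i=22
  .#... -> .   bit 8 = 0  t=1,i=8
  ..### -> .   bit 7 = 0  t=0,i=22
  ..##. -> #   bit 6 = 1  t=1,i=18
  ..#.# -> #   bit 5 = 1  t=0,i=5
  ..#.. -> .   bit 4 = 0  t=2,i=21
  ...## -> #   bit 3 = 1  t=0,i=21
  ...#. -> #   bit 2 = 1  t=2,i=8
  ....# -> #   bit 1 = 1  t=1,i=11
  ..... -> .   bit 0 = 0  t=1,i=10
  bits 11110011001011011101000001101110 = 4079865966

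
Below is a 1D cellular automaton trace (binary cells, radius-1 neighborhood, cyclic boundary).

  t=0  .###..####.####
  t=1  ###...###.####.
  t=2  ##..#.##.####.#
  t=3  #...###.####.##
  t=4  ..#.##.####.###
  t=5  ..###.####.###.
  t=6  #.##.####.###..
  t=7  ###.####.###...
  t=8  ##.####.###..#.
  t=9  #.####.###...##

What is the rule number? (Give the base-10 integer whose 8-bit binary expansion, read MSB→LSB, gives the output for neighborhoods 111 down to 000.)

  nb ###: next=#  (t=0,i=2, bit7=1)
  nb ##.: next=.  (t=0,i=3, bit6=0)
  nb #.#: next=#  (t=0,i=0, bit5=1)
  nb #..: next=.  (t=0,i=4, bit4=0)
  nb .##: next=#  (t=0,i=1, bit3=1)
  nb .#.: next=#  (t=2,i=4, bit2=1)
  nb ..#: next=.  (t=0,i=5, bit1=0)
  nb ...: next=#  (t=1,i=4, bit0=1)
  bits 10101101 = 173

173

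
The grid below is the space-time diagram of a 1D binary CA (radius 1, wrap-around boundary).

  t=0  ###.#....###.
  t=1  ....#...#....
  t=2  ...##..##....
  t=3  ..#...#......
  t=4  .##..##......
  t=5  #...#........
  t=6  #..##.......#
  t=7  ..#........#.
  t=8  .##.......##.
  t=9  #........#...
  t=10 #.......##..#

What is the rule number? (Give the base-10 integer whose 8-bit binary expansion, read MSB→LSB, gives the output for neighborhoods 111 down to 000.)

6

  nb ###: next=.  (t=0,i=1, bit7=0)
  nb ##.: next=.  (t=0,i=2, bit6=0)
  nb #.#: next=.  (t=0,i=3, bit5=0)
  nb #..: next=.  (t=0,i=5, bit4=0)
  nb .##: next=.  (t=0,i=0, bit3=0)
  nb .#.: next=#  (t=0,i=4, bit2=1)
  nb ..#: next=#  (t=0,i=8, bit1=1)
  nb ...: next=.  (t=0,i=6, bit0=0)
  bits 00000110 = 6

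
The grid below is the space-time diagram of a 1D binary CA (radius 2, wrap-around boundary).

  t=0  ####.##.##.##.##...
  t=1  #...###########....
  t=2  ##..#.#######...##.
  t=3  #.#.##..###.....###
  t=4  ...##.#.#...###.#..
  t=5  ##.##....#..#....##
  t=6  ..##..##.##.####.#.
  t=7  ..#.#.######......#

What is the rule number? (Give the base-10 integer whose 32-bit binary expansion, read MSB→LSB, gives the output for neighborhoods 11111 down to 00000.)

2319526899

  #####|#  b31=1 t=1,i=6
  ####.|.  b30=0 t=0,i=2
  ###.#|.  b29=0 t=0,i=3
  ###..|.  b28=0 t=1,i=14
  ##.##|#  b27=1 t=0,i=4
  ##.#.|.  b26=0 t=3,i=1
  ##..#|#  b25=1 t=2,i=2
  ##...|.  b24=0 t=0,i=16
  #.###|.  b23=0 t=2,i=6
  #.##.|#  b22=1 t=0,i=5
  #.#.#|.  b21=0 t=3,i=2
  #.#..|.  b20=0 t=4,i=8
  #..##|.  b19=0 t=3,i=7
  #..#.|.  b18=0 t=2,i=3
  #...#|.  b17=0 t=0,i=17
  #....|#  b16=1 t=1,i=16
  .####|.  b15=0 t=0,i=1
  .###.|.  b14=0 t=3,i=9
  .##.#|#  b13=1 t=0,i=6
  .##..|.  b12=0 t=0,i=15
  .#.##|#  b11=1 t=2,i=5
  .#.#.|.  b10=0 t=4,i=7
  .#..#|#  b9=1 t=5,i=10
  .#...|#  b8=1 t=1,i=1
  ..###|#  b7=1 t=0,i=0
  ..##.|#  b6=1 t=2,i=16
  ..#.#|#  b5=1 t=2,i=4
  ..#..|#  b4=1 t=1,i=0
  ...##|.  b3=0 t=0,i=18
  ...#.|.  b2=0 t=1,i=18
  ....#|#  b1=1 t=1,i=17
  .....|#  b0=1 t=3,i=13
  bits 10001010010000010010101111110011 = 2319526899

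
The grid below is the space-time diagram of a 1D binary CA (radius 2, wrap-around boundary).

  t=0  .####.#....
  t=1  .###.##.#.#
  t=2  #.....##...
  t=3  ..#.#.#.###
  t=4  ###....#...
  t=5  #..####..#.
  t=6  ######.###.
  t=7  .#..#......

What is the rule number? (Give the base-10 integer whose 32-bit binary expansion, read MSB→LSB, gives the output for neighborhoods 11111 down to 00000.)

1193257702

  [31] ##### => .  t=6,i=2
  [30] ####. => #  t=0,i=3
  [29] ###.# => .  t=0,i=4
  [28] ###.. => .  t=3,i=10
  [27] ##.## => .  t=1,i=4
  [26] ##.#. => #  t=0,i=5
  [25] ##..# => #  t=3,i=0
  [24] ##... => #  t=2,i=8
  [23] #.### => .  t=1,i=1
  [22] #.##. => .  t=1,i=5
  [21] #.#.# => .  t=1,i=8
  [20] #.#.. => #  t=0,i=6
  [19] #..## => #  t=5,i=2
  [18] #..#. => #  t=3,i=1
  [17] #...# => #  t=2,i=9
  [16] #.... => #  t=0,i=8
  [15] .#### => #  t=0,i=2
  [14] .###. => .  t=1,i=2
  [13] .##.# => #  t=1,i=6
  [12] .##.. => .  t=2,i=7
  [11] .#.## => #  t=1,i=0
  [10] .#.#. => .  t=1,i=9
  [9] .#..# => #  t=5,i=1
  [8] .#... => .  t=0,i=7
  [7] ..### => #  t=0,i=1
  [6] ..##. => #  t=2,i=6
  [5] ..#.# => #  t=3,i=2
  [4] ..#.. => .  t=2,i=0
  [3] ...## => .  t=0,i=0
  [2] ...#. => #  t=2,i=10
  [1] ....# => #  t=0,i=10
  [0] ..... => .  t=0,i=9
  bits 01000111000111111010101011100110 = 1193257702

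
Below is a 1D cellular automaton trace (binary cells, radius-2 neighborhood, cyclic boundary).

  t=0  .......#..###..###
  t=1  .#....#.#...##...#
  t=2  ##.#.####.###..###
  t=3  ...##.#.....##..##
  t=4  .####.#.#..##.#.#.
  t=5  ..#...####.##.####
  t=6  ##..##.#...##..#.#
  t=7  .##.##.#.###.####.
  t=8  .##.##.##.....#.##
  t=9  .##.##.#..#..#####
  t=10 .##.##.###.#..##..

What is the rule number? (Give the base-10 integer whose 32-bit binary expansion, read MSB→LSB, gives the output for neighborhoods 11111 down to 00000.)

2457316972

  ##### -> #   bit 31 = 1  t=2,i=17
  ####. -> .   bit 30 = 0  t=2,i=0
  ###.# -> .   bit 29 = 0  t=2,i=1
  ###.. -> #   bit 28 = 1  t=0,i=12
  ##.## -> .   bit 27 = 0  t=2,i=9
  ##.#. -> .   bit 26 = 0  t=2,i=2
  ##..# -> #   bit 25 = 1  t=0,i=13
  ##... -> .   bit 24 = 0  t=0,i=0
  #.### -> .   bit 23 = 0  t=2,i=5
  #.##. -> #   bit 22 = 1  t=5,i=11
  #.#.# -> #   bit 21 = 1  t=2,i=3
  #.#.. -> #   bit 20 = 1  t=1,i=1
  #..## -> .   bit 19 = 0  t=0,i=9
  #..#. -> #   bit 18 = 1  t=5,i=1
  #...# -> #   bit 17 = 1  t=1,i=10
  #.... -> #   bit 16 = 1  t=0,i=1
  .#### -> #   bit 15 = 1  t=2,i=6
  .###. -> .   bit 14 = 0  t=0,i=11
  .##.# -> #   bit 13 = 1  t=3,i=4
  .##.. -> .   bit 12 = 0  t=1,i=13
  .#.## -> #   bit 11 = 1  t=2,i=4
  .#.#. -> #   bit 10 = 1  t=1,i=0
  .#..# -> #   bit 9 = 1  t=0,i=8
  .#... -> .   bit 8 = 0  t=1,i=2
  ..### -> .   bit 7 = 0  t=0,i=10
  ..##. -> #   bit 6 = 1  t=1,i=12
  ..#.# -> #   bit 5 = 1  t=1,i=6
  ..#.. -> .   bit 4 = 0  t=0,i=7
  ...## -> #   bit 3 = 1  t=1,i=11
  ...#. -> #   bit 2 = 1  t=0,i=6
  ....# -> .   bit 1 = 0  t=0,i=5
  ..... -> .   bit 0 = 0  t=0,i=2
  bits 10010010011101111010111001101100 = 2457316972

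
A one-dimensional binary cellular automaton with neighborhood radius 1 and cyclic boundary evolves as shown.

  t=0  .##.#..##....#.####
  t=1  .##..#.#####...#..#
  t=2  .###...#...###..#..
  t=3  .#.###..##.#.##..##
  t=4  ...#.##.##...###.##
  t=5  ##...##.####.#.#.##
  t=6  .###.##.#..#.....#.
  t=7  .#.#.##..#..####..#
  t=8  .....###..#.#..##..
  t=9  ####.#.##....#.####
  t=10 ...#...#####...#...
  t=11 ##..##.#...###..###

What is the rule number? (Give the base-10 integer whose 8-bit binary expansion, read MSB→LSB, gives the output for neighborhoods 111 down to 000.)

  nb ###: next=.  (t=0,i=16, bit7=0)
  nb ##.: next=#  (t=0,i=2, bit6=1)
  nb #.#: next=.  (t=0,i=0, bit5=0)
  nb #..: next=#  (t=0,i=5, bit4=1)
  nb .##: next=#  (t=0,i=1, bit3=1)
  nb .#.: next=.  (t=0,i=4, bit2=0)
  nb ..#: next=.  (t=0,i=6, bit1=0)
  nb ...: next=#  (t=0,i=10, bit0=1)
  bits 01011001 = 89

89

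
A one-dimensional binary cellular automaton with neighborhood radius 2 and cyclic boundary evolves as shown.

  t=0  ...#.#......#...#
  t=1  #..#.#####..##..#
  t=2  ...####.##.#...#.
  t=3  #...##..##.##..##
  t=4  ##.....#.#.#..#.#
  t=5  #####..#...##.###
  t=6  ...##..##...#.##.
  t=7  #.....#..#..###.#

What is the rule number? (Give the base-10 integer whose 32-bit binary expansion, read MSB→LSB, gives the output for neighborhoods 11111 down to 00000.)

  ##### -> .   bit 31 = 0  t=1,i=7
  ####. -> #   bit 30 = 1  t=1,i=8
  ###.# -> .   bit 29 = 0  t=2,i=6
  ###.. -> #   bit 28 = 1  t=1,i=9
  ##.## -> .   bit 27 = 0  t=2,i=7
  ##.#. -> .   bit 26 = 0  t=2,i=10
  ##..# -> .   bit 25 = 0  t=1,i=1
  ##... -> #   bit 24 = 1  t=3,i=1
  #.### -> #   bit 23 = 1  t=1,i=5
  #.##. -> #   bit 22 = 1  t=2,i=8
  #.#.# -> .   bit 21 = 0  t=4,i=9
  #.#.. -> #   bit 20 = 1  t=0,i=5
  #..## -> #   bit 19 = 1  t=1,i=11
  #..#. -> .   bit 18 = 0  t=1,i=2
  #...# -> .   bit 17 = 0  t=0,i=1
  #.... -> #   bit 16 = 1  t=0,i=7
  .#### -> #   bit 15 = 1  t=1,i=6
  .###. -> #   bit 14 = 1  t=3,i=16
  .##.# -> #   bit 13 = 1  t=2,i=9
  .##.. -> .   bit 12 = 0  t=1,i=0
  .#.## -> #   bit 11 = 1  t=1,i=4
  .#.#. -> .   bit 10 = 0  t=0,i=4
  .#..# -> #   bit 9 = 1  t=4,i=12
  .#... -> #   bit 8 = 1  t=0,i=0
  ..### -> .   bit 7 = 0  t=2,i=3
  ..##. -> .   bit 6 = 0  t=1,i=12
  ..#.# -> #   bit 5 = 1  t=0,i=3
  ..#.. -> #   bit 4 = 1  t=0,i=12
  ...## -> .   bit 3 = 0  t=2,i=2
  ...#. -> .   bit 2 = 0  t=0,i=2
  ....# -> .   bit 1 = 0  t=0,i=10
  ..... -> #   bit 0 = 1  t=0,i=8
  bits 01010001110110011110101100110001 = 1373236017

1373236017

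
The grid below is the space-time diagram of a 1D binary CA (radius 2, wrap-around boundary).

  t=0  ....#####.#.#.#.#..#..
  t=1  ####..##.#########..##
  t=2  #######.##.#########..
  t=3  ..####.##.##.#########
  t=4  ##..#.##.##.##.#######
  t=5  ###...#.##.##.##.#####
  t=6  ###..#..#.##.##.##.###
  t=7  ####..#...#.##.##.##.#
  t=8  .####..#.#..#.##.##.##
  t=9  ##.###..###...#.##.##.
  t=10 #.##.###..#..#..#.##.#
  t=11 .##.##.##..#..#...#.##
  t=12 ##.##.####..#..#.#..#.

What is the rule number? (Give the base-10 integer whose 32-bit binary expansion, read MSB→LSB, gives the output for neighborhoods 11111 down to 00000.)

  nb #####: next=#  (t=0,i=6, bit31=1)
  nb ####.: next=#  (t=0,i=7, bit30=1)
  nb ###.#: next=.  (t=0,i=8, bit29=0)
  nb ###..: next=#  (t=1,i=3, bit28=1)
  nb ##.##: next=#  (t=1,i=8, bit27=1)
  nb ##.#.: next=#  (t=0,i=9, bit26=1)
  nb ##..#: next=#  (t=1,i=4, bit25=1)
  nb ##...: next=.  (t=5,i=3, bit24=0)
  nb #.###: next=#  (t=1,i=9, bit23=1)
  nb #.##.: next=#  (t=2,i=8, bit22=1)
  nb #.#.#: next=#  (t=0,i=10, bit21=1)
  nb #.#..: next=#  (t=0,i=16, bit20=1)
  nb #..##: next=#  (t=1,i=5, bit19=1)
  nb #..#.: next=.  (t=0,i=18, bit18=0)
  nb #...#: next=.  (t=5,i=4, bit17=0)
  nb #....: next=#  (t=0,i=21, bit16=1)
  nb .####: next=.  (t=0,i=5, bit15=0)
  nb .###.: next=.  (t=9,i=4, bit14=0)
  nb .##.#: next=.  (t=1,i=7, bit13=0)
  nb .##..: next=#  (t=11,i=8, bit12=1)
  nb .#.##: next=.  (t=4,i=5, bit11=0)
  nb .#.#.: next=#  (t=0,i=11, bit10=1)
  nb .#..#: next=#  (t=0,i=17, bit9=1)
  nb .#...: next=#  (t=0,i=20, bit8=1)
  nb ..###: next=.  (t=0,i=4, bit7=0)
  nb ..##.: next=#  (t=1,i=6, bit6=1)
  nb ..#.#: next=.  (t=4,i=4, bit5=0)
  nb ..#..: next=.  (t=0,i=19, bit4=0)
  nb ...##: next=#  (t=0,i=3, bit3=1)
  nb ...#.: next=#  (t=5,i=5, bit2=1)
  nb ....#: next=#  (t=0,i=2, bit1=1)
  nb .....: next=#  (t=0,i=0, bit0=1)
  bits 11011110111110010001011101001111 = 3740866383

3740866383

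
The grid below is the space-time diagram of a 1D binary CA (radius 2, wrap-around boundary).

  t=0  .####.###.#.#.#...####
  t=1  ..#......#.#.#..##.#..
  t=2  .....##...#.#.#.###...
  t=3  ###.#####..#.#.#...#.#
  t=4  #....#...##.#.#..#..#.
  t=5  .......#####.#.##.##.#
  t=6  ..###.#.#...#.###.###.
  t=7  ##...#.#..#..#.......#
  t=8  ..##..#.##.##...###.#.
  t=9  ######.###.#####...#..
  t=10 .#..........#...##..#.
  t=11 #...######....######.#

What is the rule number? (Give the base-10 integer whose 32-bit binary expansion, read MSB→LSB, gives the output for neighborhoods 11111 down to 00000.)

  [31] ##### => .  t=3,i=6
  [30] ####. => .  t=0,i=3
  [29] ###.# => .  t=0,i=4
  [28] ###.. => .  t=2,i=18
  [27] ##.## => .  t=0,i=0
  [26] ##.#. => #  t=0,i=9
  [25] ##..# => #  t=3,i=9
  [24] ##... => #  t=2,i=7
  [23] #.### => .  t=0,i=1
  [22] #.##. => #  t=5,i=15
  [21] #.#.# => .  t=0,i=10
  [20] #.#.. => .  t=0,i=14
  [19] #..## => .  t=1,i=15
  [18] #..#. => #  t=3,i=10
  [17] #...# => #  t=0,i=16
  [16] #.... => .  t=1,i=4
  [15] .#### => #  t=0,i=2
  [14] .###. => .  t=0,i=7
  [13] .##.# => #  t=1,i=17
  [12] .##.. => #  t=2,i=6
  [11] .#.## => #  t=2,i=15
  [10] .#.#. => #  t=0,i=11
  [9] .#..# => #  t=1,i=14
  [8] .#... => .  t=0,i=15
  [7] ..### => .  t=0,i=18
  [6] ..##. => #  t=1,i=16
  [5] ..#.# => .  t=1,i=9
  [4] ..#.. => .  t=1,i=2
  [3] ...## => #  t=0,i=17
  [2] ...#. => .  t=1,i=1
  [1] ....# => .  t=1,i=0
  [0] ..... => #  t=1,i=5
  bits 00000111010001101011111001001001 = 122076745

122076745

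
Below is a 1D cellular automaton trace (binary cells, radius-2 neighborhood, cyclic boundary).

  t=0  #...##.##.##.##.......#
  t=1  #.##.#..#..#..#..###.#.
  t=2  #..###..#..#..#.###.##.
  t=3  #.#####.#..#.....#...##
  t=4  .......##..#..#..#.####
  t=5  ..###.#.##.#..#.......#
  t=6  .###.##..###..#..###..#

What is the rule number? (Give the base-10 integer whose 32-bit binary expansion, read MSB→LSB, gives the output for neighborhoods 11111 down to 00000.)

372928665

  #####|.  b31=0 t=3,i=4
  ####.|.  b30=0 t=3,i=5
  ###.#|.  b29=0 t=1,i=19
  ###..|#  b28=1 t=2,i=5
  ##.##|.  b27=0 t=0,i=6
  ##.#.|#  b26=1 t=1,i=4
  ##..#|#  b25=1 t=2,i=6
  ##...|.  b24=0 t=0,i=1
  #.###|.  b23=0 t=2,i=16
  #.##.|.  b22=0 t=0,i=7
  #.#.#|#  b21=1 t=1,i=0
  #.#..|#  b20=1 t=1,i=5
  #..##|#  b19=1 t=1,i=16
  #..#.|.  b18=0 t=1,i=7
  #...#|#  b17=1 t=0,i=2
  #....|.  b16=0 t=0,i=16
  .####|.  b15=0 t=3,i=3
  .###.|#  b14=1 t=1,i=18
  .##.#|#  b13=1 t=0,i=5
  .##..|#  b12=1 t=0,i=0
  .#.##|.  b11=0 t=1,i=1
  .#.#.|.  b10=0 t=1,i=22
  .#..#|.  b9=0 t=1,i=6
  .#...|.  b8=0 t=3,i=12
  ..###|#  b7=1 t=1,i=17
  ..##.|.  b6=0 t=0,i=4
  ..#.#|.  b5=0 t=2,i=14
  ..#..|#  b4=1 t=1,i=8
  ...##|#  b3=1 t=0,i=3
  ...#.|.  b2=0 t=3,i=16
  ....#|.  b1=0 t=0,i=20
  .....|#  b0=1 t=0,i=17
  bits 00010110001110100111000010011001 = 372928665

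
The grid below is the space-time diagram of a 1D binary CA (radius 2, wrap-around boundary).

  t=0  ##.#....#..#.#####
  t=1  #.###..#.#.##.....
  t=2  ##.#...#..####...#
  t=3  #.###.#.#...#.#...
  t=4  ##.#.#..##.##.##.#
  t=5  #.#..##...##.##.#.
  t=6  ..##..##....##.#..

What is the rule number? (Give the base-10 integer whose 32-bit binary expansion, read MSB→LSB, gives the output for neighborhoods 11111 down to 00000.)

1297111844

  nb #####: next=.  (t=0,i=15, bit31=0)
  nb ####.: next=#  (t=0,i=0, bit30=1)
  nb ###.#: next=.  (t=0,i=1, bit29=0)
  nb ###..: next=.  (t=1,i=4, bit28=0)
  nb ##.##: next=#  (t=4,i=10, bit27=1)
  nb ##.#.: next=#  (t=0,i=2, bit26=1)
  nb ##..#: next=.  (t=1,i=5, bit25=0)
  nb ##...: next=#  (t=1,i=13, bit24=1)
  nb #.###: next=.  (t=0,i=13, bit23=0)
  nb #.##.: next=#  (t=1,i=11, bit22=1)
  nb #.#.#: next=.  (t=1,i=9, bit21=0)
  nb #.#..: next=#  (t=0,i=3, bit20=1)
  nb #..##: next=.  (t=2,i=9, bit19=0)
  nb #..#.: next=.  (t=0,i=10, bit18=0)
  nb #...#: next=.  (t=2,i=5, bit17=0)
  nb #....: next=.  (t=0,i=5, bit16=0)
  nb .####: next=.  (t=0,i=14, bit15=0)
  nb .###.: next=#  (t=1,i=3, bit14=1)
  nb .##.#: next=.  (t=4,i=9, bit13=0)
  nb .##..: next=#  (t=1,i=12, bit12=1)
  nb .#.##: next=#  (t=0,i=12, bit11=1)
  nb .#.#.: next=.  (t=1,i=8, bit10=0)
  nb .#..#: next=#  (t=0,i=9, bit9=1)
  nb .#...: next=#  (t=0,i=4, bit8=1)
  nb ..###: next=.  (t=2,i=10, bit7=0)
  nb ..##.: next=.  (t=4,i=8, bit6=0)
  nb ..#.#: next=#  (t=0,i=11, bit5=1)
  nb ..#..: next=.  (t=0,i=8, bit4=0)
  nb ...##: next=.  (t=2,i=16, bit3=0)
  nb ...#.: next=#  (t=0,i=7, bit2=1)
  nb ....#: next=.  (t=0,i=6, bit1=0)
  nb .....: next=.  (t=1,i=15, bit0=0)
  bits 01001101010100000101101100100100 = 1297111844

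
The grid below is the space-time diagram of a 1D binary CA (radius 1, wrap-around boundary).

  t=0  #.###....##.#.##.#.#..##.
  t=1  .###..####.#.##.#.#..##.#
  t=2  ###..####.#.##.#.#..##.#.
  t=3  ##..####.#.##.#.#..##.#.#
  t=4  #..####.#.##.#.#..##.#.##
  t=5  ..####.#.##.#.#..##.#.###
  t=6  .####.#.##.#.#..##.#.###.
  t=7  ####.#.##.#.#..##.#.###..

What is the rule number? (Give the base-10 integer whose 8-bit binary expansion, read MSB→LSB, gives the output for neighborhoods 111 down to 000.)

171

  nb ###: next=#  (t=0,i=3, bit7=1)
  nb ##.: next=.  (t=0,i=4, bit6=0)
  nb #.#: next=#  (t=0,i=1, bit5=1)
  nb #..: next=.  (t=0,i=5, bit4=0)
  nb .##: next=#  (t=0,i=2, bit3=1)
  nb .#.: next=.  (t=0,i=0, bit2=0)
  nb ..#: next=#  (t=0,i=8, bit1=1)
  nb ...: next=#  (t=0,i=6, bit0=1)
  bits 10101011 = 171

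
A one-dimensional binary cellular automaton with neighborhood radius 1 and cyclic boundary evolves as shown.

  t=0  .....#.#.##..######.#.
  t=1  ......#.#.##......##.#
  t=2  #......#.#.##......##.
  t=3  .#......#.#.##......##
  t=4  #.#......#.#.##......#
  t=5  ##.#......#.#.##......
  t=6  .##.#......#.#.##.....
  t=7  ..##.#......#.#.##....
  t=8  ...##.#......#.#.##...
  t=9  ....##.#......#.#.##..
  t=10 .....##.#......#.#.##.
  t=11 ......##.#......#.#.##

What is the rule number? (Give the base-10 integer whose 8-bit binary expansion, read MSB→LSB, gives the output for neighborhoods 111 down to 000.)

  ### -> .   bit 7 = 0  t=0,i=14
  ##. -> #   bit 6 = 1  t=0,i=10
  #.# -> #   bit 5 = 1  t=0,i=6
  #.. -> #   bit 4 = 1  t=0,i=11
  .## -> .   bit 3 = 0  t=0,i=9
  .#. -> .   bit 2 = 0  t=0,i=5
  ..# -> .   bit 1 = 0  t=0,i=4
  ... -> .   bit 0 = 0  t=0,i=0
  bits 01110000 = 112

112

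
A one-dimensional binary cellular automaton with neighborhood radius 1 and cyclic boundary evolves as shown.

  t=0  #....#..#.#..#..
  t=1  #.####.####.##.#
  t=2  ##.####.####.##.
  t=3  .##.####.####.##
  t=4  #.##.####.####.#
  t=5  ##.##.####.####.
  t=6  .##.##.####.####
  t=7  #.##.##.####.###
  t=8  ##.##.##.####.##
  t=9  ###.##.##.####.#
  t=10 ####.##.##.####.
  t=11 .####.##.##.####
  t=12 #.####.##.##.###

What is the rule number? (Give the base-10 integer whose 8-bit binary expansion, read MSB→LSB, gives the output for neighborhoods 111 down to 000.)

231

  ### -> #   bit 7 = 1  t=1,i=3
  ##. -> #   bit 6 = 1  t=1,i=0
  #.# -> #   bit 5 = 1  t=0,i=9
  #.. -> .   bit 4 = 0  t=0,i=1
  .## -> .   bit 3 = 0  t=1,i=2
  .#. -> #   bit 2 = 1  t=0,i=0
  ..# -> #   bit 1 = 1  t=0,i=4
  ... -> #   bit 0 = 1  t=0,i=2
  bits 11100111 = 231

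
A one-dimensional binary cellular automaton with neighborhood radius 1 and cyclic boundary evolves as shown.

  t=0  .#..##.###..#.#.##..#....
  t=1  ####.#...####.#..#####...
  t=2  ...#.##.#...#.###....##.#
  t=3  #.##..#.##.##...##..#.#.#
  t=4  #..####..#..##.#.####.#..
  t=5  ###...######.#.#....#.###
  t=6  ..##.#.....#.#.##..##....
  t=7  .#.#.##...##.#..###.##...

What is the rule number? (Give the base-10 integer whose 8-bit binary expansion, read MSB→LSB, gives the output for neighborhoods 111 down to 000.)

  nb ###: next=.  (t=0,i=8, bit7=0)
  nb ##.: next=#  (t=0,i=5, bit6=1)
  nb #.#: next=.  (t=0,i=6, bit5=0)
  nb #..: next=#  (t=0,i=2, bit4=1)
  nb .##: next=.  (t=0,i=4, bit3=0)
  nb .#.: next=#  (t=0,i=1, bit2=1)
  nb ..#: next=#  (t=0,i=0, bit1=1)
  nb ...: next=.  (t=0,i=22, bit0=0)
  bits 01010110 = 86

86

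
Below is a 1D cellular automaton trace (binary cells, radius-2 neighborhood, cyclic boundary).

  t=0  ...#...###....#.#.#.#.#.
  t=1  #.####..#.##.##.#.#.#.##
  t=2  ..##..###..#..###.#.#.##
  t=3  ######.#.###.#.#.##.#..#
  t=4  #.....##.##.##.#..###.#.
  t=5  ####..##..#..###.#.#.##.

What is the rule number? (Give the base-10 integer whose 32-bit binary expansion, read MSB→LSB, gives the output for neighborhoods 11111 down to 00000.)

130019701

  [31] ##### => .  t=3,i=1
  [30] ####. => .  t=1,i=4
  [29] ###.# => .  t=1,i=0
  [28] ###.. => .  t=0,i=9
  [27] ##.## => .  t=1,i=1
  [26] ##.#. => #  t=1,i=15
  [25] ##..# => #  t=1,i=6
  [24] ##... => #  t=0,i=10
  [23] #.### => #  t=1,i=2
  [22] #.##. => .  t=1,i=10
  [21] #.#.# => #  t=0,i=16
  [20] #.#.. => #  t=0,i=22
  [19] #..## => #  t=2,i=1
  [18] #..#. => #  t=1,i=7
  [17] #...# => #  t=0,i=5
  [16] #.... => #  t=0,i=0
  [15] .#### => #  t=1,i=3
  [14] .###. => #  t=0,i=8
  [13] .##.# => #  t=1,i=11
  [12] .##.. => #  t=2,i=3
  [11] .#.## => .  t=1,i=9
  [10] .#.#. => .  t=0,i=15
  [9] .#..# => .  t=2,i=12
  [8] .#... => #  t=0,i=4
  [7] ..### => .  t=0,i=7
  [6] ..##. => #  t=2,i=2
  [5] ..#.# => #  t=0,i=14
  [4] ..#.. => #  t=0,i=3
  [3] ...## => .  t=0,i=6
  [2] ...#. => #  t=0,i=2
  [1] ....# => .  t=0,i=1
  [0] ..... => #  t=4,i=3
  bits 00000111101111111111000101110101 = 130019701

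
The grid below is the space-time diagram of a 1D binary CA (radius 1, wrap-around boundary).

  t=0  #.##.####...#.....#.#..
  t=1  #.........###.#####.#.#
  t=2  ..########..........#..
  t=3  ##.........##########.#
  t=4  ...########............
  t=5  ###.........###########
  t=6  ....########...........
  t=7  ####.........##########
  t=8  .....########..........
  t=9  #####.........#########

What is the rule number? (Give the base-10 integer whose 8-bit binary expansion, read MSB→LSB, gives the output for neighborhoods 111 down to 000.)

  nb ###: next=.  (t=0,i=6, bit7=0)
  nb ##.: next=.  (t=0,i=3, bit6=0)
  nb #.#: next=.  (t=0,i=1, bit5=0)
  nb #..: next=.  (t=0,i=9, bit4=0)
  nb .##: next=.  (t=0,i=2, bit3=0)
  nb .#.: next=#  (t=0,i=0, bit2=1)
  nb ..#: next=#  (t=0,i=11, bit1=1)
  nb ...: next=#  (t=0,i=10, bit0=1)
  bits 00000111 = 7

7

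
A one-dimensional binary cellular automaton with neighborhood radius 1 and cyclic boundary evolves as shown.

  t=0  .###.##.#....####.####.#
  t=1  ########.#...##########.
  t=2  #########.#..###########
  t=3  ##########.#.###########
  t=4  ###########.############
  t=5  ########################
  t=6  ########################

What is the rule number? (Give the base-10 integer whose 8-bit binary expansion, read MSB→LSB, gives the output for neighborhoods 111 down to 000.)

  ### -> #   bit 7 = 1  t=0,i=2
  ##. -> #   bit 6 = 1  t=0,i=3
  #.# -> #   bit 5 = 1  t=0,i=0
  #.. -> #   bit 4 = 1  t=0,i=9
  .## -> #   bit 3 = 1  t=0,i=1
  .#. -> .   bit 2 = 0  t=0,i=8
  ..# -> .   bit 1 = 0  t=0,i=12
  ... -> .   bit 0 = 0  t=0,i=10
  bits 11111000 = 248

248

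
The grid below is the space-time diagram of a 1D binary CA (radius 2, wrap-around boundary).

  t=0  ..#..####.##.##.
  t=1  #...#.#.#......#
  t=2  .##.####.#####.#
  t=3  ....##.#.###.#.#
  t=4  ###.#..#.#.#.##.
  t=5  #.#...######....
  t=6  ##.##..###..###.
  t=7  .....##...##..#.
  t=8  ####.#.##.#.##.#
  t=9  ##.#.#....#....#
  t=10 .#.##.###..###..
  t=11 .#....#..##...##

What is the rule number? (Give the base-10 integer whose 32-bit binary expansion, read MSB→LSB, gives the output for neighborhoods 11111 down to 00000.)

  ##### -> #   bit 31 = 1  t=2,i=11
  ####. -> .   bit 30 = 0  t=0,i=7
  ###.# -> #   bit 29 = 1  t=0,i=8
  ###.. -> .   bit 28 = 0  t=5,i=11
  ##.## -> .   bit 27 = 0  t=0,i=9
  ##.#. -> .   bit 26 = 0  t=2,i=14
  ##..# -> #   bit 25 = 1  t=6,i=5
  ##... -> #   bit 24 = 1  t=0,i=15
  #.### -> #   bit 23 = 1  t=2,i=4
  #.##. -> .   bit 22 = 0  t=0,i=10
  #.#.# -> #   bit 21 = 1  t=1,i=6
  #.#.. -> .   bit 20 = 0  t=1,i=8
  #..## -> #   bit 19 = 1  t=0,i=4
  #..#. -> #   bit 18 = 1  t=4,i=6
  #...# -> #   bit 17 = 1  t=0,i=0
  #.... -> #   bit 16 = 1  t=1,i=10
  .#### -> #   bit 15 = 1  t=0,i=6
  .###. -> .   bit 14 = 0  t=3,i=10
  .##.# -> .   bit 13 = 0  t=0,i=11
  .##.. -> .   bit 12 = 0  t=0,i=14
  .#.## -> .   bit 11 = 0  t=2,i=0
  .#.#. -> #   bit 10 = 1  t=1,i=5
  .#..# -> .   bit 9 = 0  t=0,i=3
  .#... -> #   bit 8 = 1  t=1,i=9
  ..### -> .   bit 7 = 0  t=0,i=5
  ..##. -> #   bit 6 = 1  t=1,i=15
  ..#.# -> #   bit 5 = 1  t=1,i=4
  ..#.. -> .   bit 4 = 0  t=0,i=2
  ...## -> .   bit 3 = 0  t=1,i=14
  ...#. -> .   bit 2 = 0  t=0,i=1
  ....# -> #   bit 1 = 1  t=1,i=13
  ..... -> #   bit 0 = 1  t=1,i=11
  bits 10100011101011111000010101100011 = 2746189155

2746189155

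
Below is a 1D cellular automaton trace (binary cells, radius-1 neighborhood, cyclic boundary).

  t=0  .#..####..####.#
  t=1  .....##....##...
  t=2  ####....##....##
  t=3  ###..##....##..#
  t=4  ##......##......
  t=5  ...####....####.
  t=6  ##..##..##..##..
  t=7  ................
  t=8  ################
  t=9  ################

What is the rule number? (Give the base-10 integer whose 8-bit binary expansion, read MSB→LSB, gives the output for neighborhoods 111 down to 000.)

  nb ###: next=#  (t=0,i=5, bit7=1)
  nb ##.: next=.  (t=0,i=7, bit6=0)
  nb #.#: next=.  (t=0,i=0, bit5=0)
  nb #..: next=.  (t=0,i=2, bit4=0)
  nb .##: next=.  (t=0,i=4, bit3=0)
  nb .#.: next=.  (t=0,i=1, bit2=0)
  nb ..#: next=.  (t=0,i=3, bit1=0)
  nb ...: next=#  (t=1,i=0, bit0=1)
  bits 10000001 = 129

129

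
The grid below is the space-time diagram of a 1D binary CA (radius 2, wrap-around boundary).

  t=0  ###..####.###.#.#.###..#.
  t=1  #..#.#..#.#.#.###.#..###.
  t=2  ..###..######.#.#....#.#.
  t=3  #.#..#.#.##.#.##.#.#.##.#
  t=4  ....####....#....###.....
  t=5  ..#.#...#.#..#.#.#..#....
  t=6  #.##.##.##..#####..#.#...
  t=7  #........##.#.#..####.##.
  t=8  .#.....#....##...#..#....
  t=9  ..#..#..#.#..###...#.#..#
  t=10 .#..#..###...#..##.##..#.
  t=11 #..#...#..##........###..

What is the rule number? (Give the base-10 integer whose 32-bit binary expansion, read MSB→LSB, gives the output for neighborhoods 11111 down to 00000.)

  #####|#  b31=1 t=2,i=9
  ####.|.  b30=0 t=0,i=7
  ###.#|#  b29=1 t=0,i=8
  ###..|.  b28=0 t=0,i=2
  ##.##|.  b27=0 t=0,i=9
  ##.#.|.  b26=0 t=0,i=13
  ##..#|#  b25=1 t=0,i=3
  ##...|#  b24=1 t=4,i=8
  #.###|#  b23=1 t=0,i=0
  #.##.|.  b22=0 t=3,i=9
  #.#.#|#  b21=1 t=0,i=14
  #.#..|.  b20=0 t=1,i=0
  #..##|.  b19=0 t=0,i=4
  #..#.|#  b18=1 t=0,i=22
  #...#|#  b17=1 t=2,i=0
  #....|.  b16=0 t=2,i=18
  .####|.  b15=0 t=0,i=6
  .###.|.  b14=0 t=0,i=1
  .##.#|.  b13=0 t=3,i=0
  .##..|#  b12=1 t=6,i=9
  .#.##|.  b11=0 t=0,i=17
  .#.#.|#  b10=1 t=0,i=15
  .#..#|.  b9=0 t=1,i=1
  .#...|#  b8=1 t=2,i=17
  ..###|#  b7=1 t=0,i=5
  ..##.|.  b6=0 t=7,i=9
  ..#.#|#  b5=1 t=0,i=23
  ..#..|.  b4=0 t=4,i=12
  ...##|.  b3=0 t=2,i=1
  ...#.|.  b2=0 t=2,i=20
  ....#|#  b1=1 t=2,i=19
  .....|.  b0=0 t=4,i=0
  bits 10100011101001100001010110100010 = 2745570722

2745570722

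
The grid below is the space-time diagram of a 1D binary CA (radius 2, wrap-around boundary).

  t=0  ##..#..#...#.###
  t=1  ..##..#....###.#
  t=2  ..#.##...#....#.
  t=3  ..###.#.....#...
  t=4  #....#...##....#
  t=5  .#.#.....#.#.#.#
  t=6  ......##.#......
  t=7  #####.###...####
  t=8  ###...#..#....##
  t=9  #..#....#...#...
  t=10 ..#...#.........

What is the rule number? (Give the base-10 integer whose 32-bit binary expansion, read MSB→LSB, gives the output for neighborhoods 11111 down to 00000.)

2277779555

  #####|#  b31=1 t=0,i=15
  ####.|.  b30=0 t=0,i=0
  ###.#|.  b29=0 t=1,i=13
  ###..|.  b28=0 t=0,i=1
  ##.##|.  b27=0 t=7,i=5
  ##.#.|#  b26=1 t=1,i=14
  ##..#|#  b25=1 t=0,i=2
  ##...|#  b24=1 t=2,i=6
  #.###|#  b23=1 t=0,i=13
  #.##.|#  b22=1 t=2,i=4
  #.#.#|.  b21=0 t=5,i=1
  #.#..|.  b20=0 t=1,i=15
  #..##|.  b19=0 t=1,i=1
  #..#.|#  b18=1 t=0,i=3
  #...#|.  b17=0 t=0,i=9
  #....|.  b16=0 t=1,i=8
  .####|.  b15=0 t=0,i=14
  .###.|.  b14=0 t=1,i=12
  .##.#|#  b13=1 t=6,i=7
  .##..|.  b12=0 t=1,i=3
  .#.##|#  b11=1 t=0,i=12
  .#.#.|.  b10=0 t=5,i=0
  .#..#|.  b9=0 t=0,i=5
  .#...|.  b8=0 t=0,i=8
  ..###|.  b7=0 t=1,i=11
  ..##.|#  b6=1 t=1,i=2
  ..#.#|#  b5=1 t=0,i=11
  ..#..|.  b4=0 t=0,i=4
  ...##|.  b3=0 t=1,i=10
  ...#.|.  b2=0 t=0,i=10
  ....#|#  b1=1 t=1,i=9
  .....|#  b0=1 t=3,i=9
  bits 10000111110001000010100001100011 = 2277779555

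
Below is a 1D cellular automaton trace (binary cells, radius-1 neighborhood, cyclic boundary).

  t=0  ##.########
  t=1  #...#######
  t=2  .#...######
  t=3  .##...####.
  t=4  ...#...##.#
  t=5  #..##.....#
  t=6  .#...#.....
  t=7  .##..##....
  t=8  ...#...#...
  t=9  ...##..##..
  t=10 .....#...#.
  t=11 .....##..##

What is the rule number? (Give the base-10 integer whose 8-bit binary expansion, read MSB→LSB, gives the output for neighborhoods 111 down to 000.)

  ###|#  b7=1 t=0,i=0
  ##.|.  b6=0 t=0,i=1
  #.#|.  b5=0 t=0,i=2
  #..|#  b4=1 t=1,i=1
  .##|.  b3=0 t=0,i=3
  .#.|#  b2=1 t=2,i=1
  ..#|.  b1=0 t=1,i=3
  ...|.  b0=0 t=1,i=2
  bits 10010100 = 148

148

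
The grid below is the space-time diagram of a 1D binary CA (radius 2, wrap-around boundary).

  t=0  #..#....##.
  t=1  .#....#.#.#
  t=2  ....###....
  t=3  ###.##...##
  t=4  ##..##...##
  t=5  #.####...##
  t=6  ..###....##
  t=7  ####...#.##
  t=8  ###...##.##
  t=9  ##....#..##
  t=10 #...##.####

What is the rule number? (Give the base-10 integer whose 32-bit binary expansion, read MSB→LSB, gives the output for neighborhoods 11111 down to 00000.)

3335049959

  [31] ##### => #  t=3,i=0
  [30] ####. => #  t=3,i=1
  [29] ###.# => .  t=3,i=2
  [28] ###.. => .  t=2,i=6
  [27] ##.## => .  t=3,i=3
  [26] ##.#. => #  t=0,i=10
  [25] ##..# => #  t=4,i=2
  [24] ##... => .  t=2,i=7
  [23] #.### => #  t=5,i=2
  [22] #.##. => #  t=3,i=4
  [21] #.#.# => .  t=1,i=8
  [20] #.#.. => .  t=0,i=0
  [19] #..## => #  t=4,i=3
  [18] #..#. => .  t=0,i=2
  [17] #...# => .  t=3,i=7
  [16] #.... => .  t=0,i=5
  [15] .#### => #  t=3,i=10
  [14] .###. => #  t=2,i=5
  [13] .##.# => .  t=0,i=9
  [12] .##.. => #  t=3,i=5
  [11] .#.## => .  t=7,i=8
  [10] .#.#. => .  t=1,i=0
  [9] .#..# => #  t=0,i=1
  [8] .#... => .  t=0,i=4
  [7] ..### => #  t=2,i=4
  [6] ..##. => #  t=0,i=8
  [5] ..#.# => #  t=1,i=6
  [4] ..#.. => .  t=0,i=3
  [3] ...## => .  t=0,i=7
  [2] ...#. => #  t=1,i=5
  [1] ....# => #  t=0,i=6
  [0] ..... => #  t=2,i=0
  bits 11000110110010001101001011100111 = 3335049959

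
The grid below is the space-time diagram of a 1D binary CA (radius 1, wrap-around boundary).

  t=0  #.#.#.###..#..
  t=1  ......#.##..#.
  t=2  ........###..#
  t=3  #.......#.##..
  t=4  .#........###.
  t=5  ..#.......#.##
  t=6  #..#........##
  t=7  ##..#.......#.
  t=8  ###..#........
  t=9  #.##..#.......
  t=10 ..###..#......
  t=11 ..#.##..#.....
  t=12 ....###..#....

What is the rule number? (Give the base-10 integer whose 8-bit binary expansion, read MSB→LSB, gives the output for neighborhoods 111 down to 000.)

  [7] ### => .  t=0,i=7
  [6] ##. => #  t=0,i=8
  [5] #.# => .  t=0,i=1
  [4] #.. => #  t=0,i=9
  [3] .## => #  t=0,i=6
  [2] .#. => .  t=0,i=0
  [1] ..# => .  t=0,i=10
  [0] ... => .  t=1,i=0
  bits 01011000 = 88

88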